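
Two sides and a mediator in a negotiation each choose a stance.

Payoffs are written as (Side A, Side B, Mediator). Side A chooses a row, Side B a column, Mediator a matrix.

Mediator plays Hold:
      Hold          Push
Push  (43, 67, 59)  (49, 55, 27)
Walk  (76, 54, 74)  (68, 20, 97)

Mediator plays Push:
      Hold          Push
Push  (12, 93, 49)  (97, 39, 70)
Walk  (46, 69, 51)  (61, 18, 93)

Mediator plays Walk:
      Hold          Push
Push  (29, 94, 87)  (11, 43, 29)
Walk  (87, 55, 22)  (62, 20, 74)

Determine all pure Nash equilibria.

(Walk, Hold, Hold)

Side A against (Hold, Hold): payoffs 43, 76 → best response Walk.
Side A against (Hold, Push): payoffs 12, 46 → best response Walk.
Side A against (Hold, Walk): payoffs 29, 87 → best response Walk.
Side A against (Push, Hold): payoffs 49, 68 → best response Walk.
Side A against (Push, Push): payoffs 97, 61 → best response Push.
Side A against (Push, Walk): payoffs 11, 62 → best response Walk.
Side B against (Push, Hold): payoffs 67, 55 → best response Hold.
Side B against (Push, Push): payoffs 93, 39 → best response Hold.
Side B against (Push, Walk): payoffs 94, 43 → best response Hold.
Side B against (Walk, Hold): payoffs 54, 20 → best response Hold.
Side B against (Walk, Push): payoffs 69, 18 → best response Hold.
Side B against (Walk, Walk): payoffs 55, 20 → best response Hold.
Mediator against (Push, Hold): payoffs 59, 49, 87 → best response Walk.
Mediator against (Push, Push): payoffs 27, 70, 29 → best response Push.
Mediator against (Walk, Hold): payoffs 74, 51, 22 → best response Hold.
Mediator against (Walk, Push): payoffs 97, 93, 74 → best response Hold.
Mutual best responses: (Walk, Hold, Hold).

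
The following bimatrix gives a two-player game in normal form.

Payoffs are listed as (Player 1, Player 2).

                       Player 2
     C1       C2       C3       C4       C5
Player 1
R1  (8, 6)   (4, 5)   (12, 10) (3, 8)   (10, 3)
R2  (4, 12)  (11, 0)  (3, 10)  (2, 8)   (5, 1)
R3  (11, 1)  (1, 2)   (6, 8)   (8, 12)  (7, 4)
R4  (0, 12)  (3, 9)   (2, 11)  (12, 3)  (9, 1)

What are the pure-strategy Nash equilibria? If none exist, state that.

(R1, C3)

(R1, C1): Player 1 can switch to R3 (8 → 11). Not NE.
(R1, C2): Player 1 can switch to R2 (4 → 11). Not NE.
(R1, C3): Player 1 gets 12, best alternative 6; Player 2 gets 10, best alternative 8. No profitable deviation — NE.
(R1, C4): Player 1 can switch to R3 (3 → 8). Not NE.
(R1, C5): Player 2 can switch to C1 (3 → 6). Not NE.
(R2, C1): Player 1 can switch to R1 (4 → 8). Not NE.
(R2, C2): Player 2 can switch to C1 (0 → 12). Not NE.
(R2, C3): Player 1 can switch to R1 (3 → 12). Not NE.
(R2, C4): Player 1 can switch to R1 (2 → 3). Not NE.
(R2, C5): Player 1 can switch to R1 (5 → 10). Not NE.
(R3, C1): Player 2 can switch to C2 (1 → 2). Not NE.
(The remaining 9 profiles each have a profitable deviation by the same check.)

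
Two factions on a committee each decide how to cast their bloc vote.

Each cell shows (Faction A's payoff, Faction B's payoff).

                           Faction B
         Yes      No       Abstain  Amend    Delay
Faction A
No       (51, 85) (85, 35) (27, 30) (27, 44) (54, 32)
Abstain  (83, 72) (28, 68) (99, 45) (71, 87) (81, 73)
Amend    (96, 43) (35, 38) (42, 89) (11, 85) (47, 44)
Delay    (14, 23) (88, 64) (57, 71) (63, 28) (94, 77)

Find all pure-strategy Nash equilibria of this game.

Faction A against Yes: payoffs 51, 83, 96, 14 → best response Amend.
Faction A against No: payoffs 85, 28, 35, 88 → best response Delay.
Faction A against Abstain: payoffs 27, 99, 42, 57 → best response Abstain.
Faction A against Amend: payoffs 27, 71, 11, 63 → best response Abstain.
Faction A against Delay: payoffs 54, 81, 47, 94 → best response Delay.
Faction B against No: payoffs 85, 35, 30, 44, 32 → best response Yes.
Faction B against Abstain: payoffs 72, 68, 45, 87, 73 → best response Amend.
Faction B against Amend: payoffs 43, 38, 89, 85, 44 → best response Abstain.
Faction B against Delay: payoffs 23, 64, 71, 28, 77 → best response Delay.
Mutual best responses: (Abstain, Amend); (Delay, Delay).

The pure Nash equilibria are (Abstain, Amend), (Delay, Delay).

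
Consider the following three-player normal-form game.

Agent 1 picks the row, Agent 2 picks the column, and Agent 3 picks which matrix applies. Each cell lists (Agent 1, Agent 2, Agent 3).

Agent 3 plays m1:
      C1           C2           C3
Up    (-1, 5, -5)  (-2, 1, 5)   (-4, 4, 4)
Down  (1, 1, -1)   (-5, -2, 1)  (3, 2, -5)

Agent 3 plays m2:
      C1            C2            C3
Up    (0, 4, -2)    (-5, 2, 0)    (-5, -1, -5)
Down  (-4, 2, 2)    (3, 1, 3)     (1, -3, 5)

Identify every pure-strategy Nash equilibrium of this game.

Check each profile: it is a Nash equilibrium iff no player can strictly gain by switching unilaterally.
(Up, C1, m1): Agent 1 can switch to Down (-1 → 1). Not NE.
(Up, C1, m2): Agent 1 gets 0, best alternative -4; Agent 2 gets 4, best alternative 2; Agent 3 gets -2, best alternative -5. No profitable deviation — NE.
(Up, C2, m1): Agent 2 can switch to C1 (1 → 5). Not NE.
(Up, C2, m2): Agent 1 can switch to Down (-5 → 3). Not NE.
(Up, C3, m1): Agent 1 can switch to Down (-4 → 3). Not NE.
(Up, C3, m2): Agent 1 can switch to Down (-5 → 1). Not NE.
(Down, C1, m1): Agent 2 can switch to C3 (1 → 2). Not NE.
(The remaining 5 profiles each have a profitable deviation by the same check.)

The unique pure-strategy Nash equilibrium is (Up, C1, m2).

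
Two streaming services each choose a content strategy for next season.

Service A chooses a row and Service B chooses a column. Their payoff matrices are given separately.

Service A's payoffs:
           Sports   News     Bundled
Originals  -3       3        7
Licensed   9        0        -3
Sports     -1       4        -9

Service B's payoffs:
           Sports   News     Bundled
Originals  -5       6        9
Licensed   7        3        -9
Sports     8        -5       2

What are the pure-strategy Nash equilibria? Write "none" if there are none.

Pure-strategy Nash equilibria: (Originals, Bundled) and (Licensed, Sports)

For each strategy profile, look for a profitable unilateral deviation.
(Originals, Sports): Service A can switch to Licensed (-3 → 9). Not NE.
(Originals, News): Service A can switch to Sports (3 → 4). Not NE.
(Originals, Bundled): Service A gets 7, best alternative -3; Service B gets 9, best alternative 6. No profitable deviation — NE.
(Licensed, Sports): Service A gets 9, best alternative -1; Service B gets 7, best alternative 3. No profitable deviation — NE.
(Licensed, News): Service A can switch to Originals (0 → 3). Not NE.
(Licensed, Bundled): Service A can switch to Originals (-3 → 7). Not NE.
(Sports, Sports): Service A can switch to Licensed (-1 → 9). Not NE.
(Sports, News): Service B can switch to Sports (-5 → 8). Not NE.
(Sports, Bundled): Service A can switch to Originals (-9 → 7). Not NE.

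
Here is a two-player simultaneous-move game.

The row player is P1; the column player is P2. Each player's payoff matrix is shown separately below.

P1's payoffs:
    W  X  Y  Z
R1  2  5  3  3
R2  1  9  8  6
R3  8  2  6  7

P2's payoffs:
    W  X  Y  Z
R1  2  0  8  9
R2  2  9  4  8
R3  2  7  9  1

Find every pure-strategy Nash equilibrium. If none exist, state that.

P1 against W: payoffs 2, 1, 8 → best response R3.
P1 against X: payoffs 5, 9, 2 → best response R2.
P1 against Y: payoffs 3, 8, 6 → best response R2.
P1 against Z: payoffs 3, 6, 7 → best response R3.
P2 against R1: payoffs 2, 0, 8, 9 → best response Z.
P2 against R2: payoffs 2, 9, 4, 8 → best response X.
P2 against R3: payoffs 2, 7, 9, 1 → best response Y.
Mutual best responses: (R2, X).

The unique pure-strategy Nash equilibrium is (R2, X).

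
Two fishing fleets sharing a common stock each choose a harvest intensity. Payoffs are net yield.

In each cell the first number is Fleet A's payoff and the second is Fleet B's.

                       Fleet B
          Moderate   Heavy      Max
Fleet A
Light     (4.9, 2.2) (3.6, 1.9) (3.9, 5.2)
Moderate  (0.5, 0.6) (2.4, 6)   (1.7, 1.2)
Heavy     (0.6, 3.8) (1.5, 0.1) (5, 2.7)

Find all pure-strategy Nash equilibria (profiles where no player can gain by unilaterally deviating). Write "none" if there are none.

There is no pure-strategy Nash equilibrium.

Fleet A against Moderate: payoffs 4.9, 0.5, 0.6 → best response Light.
Fleet A against Heavy: payoffs 3.6, 2.4, 1.5 → best response Light.
Fleet A against Max: payoffs 3.9, 1.7, 5 → best response Heavy.
Fleet B against Light: payoffs 2.2, 1.9, 5.2 → best response Max.
Fleet B against Moderate: payoffs 0.6, 6, 1.2 → best response Heavy.
Fleet B against Heavy: payoffs 3.8, 0.1, 2.7 → best response Moderate.
No profile is a mutual best response for all players.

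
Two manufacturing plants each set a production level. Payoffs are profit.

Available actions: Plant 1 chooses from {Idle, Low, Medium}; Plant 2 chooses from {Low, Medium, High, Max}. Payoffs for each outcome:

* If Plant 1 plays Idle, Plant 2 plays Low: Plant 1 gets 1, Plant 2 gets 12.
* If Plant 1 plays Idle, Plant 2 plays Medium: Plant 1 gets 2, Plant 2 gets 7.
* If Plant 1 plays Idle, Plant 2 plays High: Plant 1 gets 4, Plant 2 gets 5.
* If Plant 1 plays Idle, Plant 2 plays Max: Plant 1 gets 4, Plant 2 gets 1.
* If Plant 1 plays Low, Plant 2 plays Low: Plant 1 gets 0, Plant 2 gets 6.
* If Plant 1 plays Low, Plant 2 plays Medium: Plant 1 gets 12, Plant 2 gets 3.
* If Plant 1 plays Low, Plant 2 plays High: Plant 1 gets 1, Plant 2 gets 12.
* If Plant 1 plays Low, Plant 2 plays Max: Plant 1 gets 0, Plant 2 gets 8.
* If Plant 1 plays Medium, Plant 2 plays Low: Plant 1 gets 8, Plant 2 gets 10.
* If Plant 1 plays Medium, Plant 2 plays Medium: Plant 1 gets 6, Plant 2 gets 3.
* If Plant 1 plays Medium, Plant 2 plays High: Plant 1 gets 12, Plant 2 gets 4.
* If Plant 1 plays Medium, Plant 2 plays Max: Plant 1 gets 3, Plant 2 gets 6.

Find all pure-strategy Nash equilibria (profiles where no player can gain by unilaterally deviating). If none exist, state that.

(Idle, Low): Plant 1 can switch to Medium (1 → 8). Not NE.
(Idle, Medium): Plant 1 can switch to Low (2 → 12). Not NE.
(Idle, High): Plant 1 can switch to Medium (4 → 12). Not NE.
(Idle, Max): Plant 2 can switch to Low (1 → 12). Not NE.
(Low, Low): Plant 1 can switch to Idle (0 → 1). Not NE.
(Low, Medium): Plant 2 can switch to Low (3 → 6). Not NE.
(Low, High): Plant 1 can switch to Idle (1 → 4). Not NE.
(Low, Max): Plant 1 can switch to Idle (0 → 4). Not NE.
(Medium, Low): Plant 1 gets 8, best alternative 1; Plant 2 gets 10, best alternative 6. No profitable deviation — NE.
(The remaining 3 profiles each have a profitable deviation by the same check.)

(Medium, Low)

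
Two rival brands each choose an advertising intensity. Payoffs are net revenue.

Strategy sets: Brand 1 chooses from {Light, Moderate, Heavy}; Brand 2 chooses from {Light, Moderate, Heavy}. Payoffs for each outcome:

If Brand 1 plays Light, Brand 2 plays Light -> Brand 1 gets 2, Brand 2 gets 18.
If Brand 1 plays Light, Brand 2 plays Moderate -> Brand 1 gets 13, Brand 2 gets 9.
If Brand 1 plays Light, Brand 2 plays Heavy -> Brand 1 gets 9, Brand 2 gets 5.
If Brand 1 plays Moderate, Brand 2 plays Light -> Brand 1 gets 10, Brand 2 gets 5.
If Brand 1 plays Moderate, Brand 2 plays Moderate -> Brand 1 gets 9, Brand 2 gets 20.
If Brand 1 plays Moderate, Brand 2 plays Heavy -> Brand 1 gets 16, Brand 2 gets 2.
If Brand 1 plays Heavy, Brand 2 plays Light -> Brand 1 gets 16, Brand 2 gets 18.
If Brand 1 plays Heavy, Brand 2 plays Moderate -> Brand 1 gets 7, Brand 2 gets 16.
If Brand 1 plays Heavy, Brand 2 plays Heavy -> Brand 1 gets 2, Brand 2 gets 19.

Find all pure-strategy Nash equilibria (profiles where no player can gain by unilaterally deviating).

(Light, Light): Brand 1 can switch to Moderate (2 → 10). Not NE.
(Light, Moderate): Brand 2 can switch to Light (9 → 18). Not NE.
(Light, Heavy): Brand 1 can switch to Moderate (9 → 16). Not NE.
(Moderate, Light): Brand 1 can switch to Heavy (10 → 16). Not NE.
(Moderate, Moderate): Brand 1 can switch to Light (9 → 13). Not NE.
(Moderate, Heavy): Brand 2 can switch to Light (2 → 5). Not NE.
(Heavy, Light): Brand 2 can switch to Heavy (18 → 19). Not NE.
(Heavy, Moderate): Brand 1 can switch to Light (7 → 13). Not NE.
(Heavy, Heavy): Brand 1 can switch to Light (2 → 9). Not NE.

none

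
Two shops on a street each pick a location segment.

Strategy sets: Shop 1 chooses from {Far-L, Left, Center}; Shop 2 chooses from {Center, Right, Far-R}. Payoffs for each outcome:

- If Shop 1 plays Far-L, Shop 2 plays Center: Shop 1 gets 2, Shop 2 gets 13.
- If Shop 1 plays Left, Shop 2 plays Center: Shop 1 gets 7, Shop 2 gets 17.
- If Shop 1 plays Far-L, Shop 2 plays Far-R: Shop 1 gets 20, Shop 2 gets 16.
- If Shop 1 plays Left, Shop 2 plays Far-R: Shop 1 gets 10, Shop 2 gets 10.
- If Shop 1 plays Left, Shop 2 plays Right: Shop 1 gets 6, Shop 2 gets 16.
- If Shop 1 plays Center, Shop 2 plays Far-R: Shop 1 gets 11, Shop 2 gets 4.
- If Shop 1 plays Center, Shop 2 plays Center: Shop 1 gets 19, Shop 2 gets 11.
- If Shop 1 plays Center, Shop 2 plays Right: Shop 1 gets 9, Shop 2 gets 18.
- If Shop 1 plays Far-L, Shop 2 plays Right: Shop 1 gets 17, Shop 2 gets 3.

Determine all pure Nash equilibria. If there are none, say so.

Mark each player's best response to every combination of opponents' strategies; a profile where every player is best-responding is a pure Nash equilibrium.
Shop 1 against Center: payoffs 2, 7, 19 → best response Center.
Shop 1 against Right: payoffs 17, 6, 9 → best response Far-L.
Shop 1 against Far-R: payoffs 20, 10, 11 → best response Far-L.
Shop 2 against Far-L: payoffs 13, 3, 16 → best response Far-R.
Shop 2 against Left: payoffs 17, 16, 10 → best response Center.
Shop 2 against Center: payoffs 11, 18, 4 → best response Right.
Mutual best responses: (Far-L, Far-R).

(Far-L, Far-R)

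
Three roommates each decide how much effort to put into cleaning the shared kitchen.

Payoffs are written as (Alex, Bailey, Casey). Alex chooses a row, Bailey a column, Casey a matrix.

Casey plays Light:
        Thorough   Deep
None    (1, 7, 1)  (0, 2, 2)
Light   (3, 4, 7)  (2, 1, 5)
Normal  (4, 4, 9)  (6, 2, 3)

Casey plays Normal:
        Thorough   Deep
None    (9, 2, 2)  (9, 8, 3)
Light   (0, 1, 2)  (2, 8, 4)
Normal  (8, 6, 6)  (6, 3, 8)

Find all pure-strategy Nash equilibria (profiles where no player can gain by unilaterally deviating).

Alex against (Thorough, Light): payoffs 1, 3, 4 → best response Normal.
Alex against (Thorough, Normal): payoffs 9, 0, 8 → best response None.
Alex against (Deep, Light): payoffs 0, 2, 6 → best response Normal.
Alex against (Deep, Normal): payoffs 9, 2, 6 → best response None.
Bailey against (None, Light): payoffs 7, 2 → best response Thorough.
Bailey against (None, Normal): payoffs 2, 8 → best response Deep.
Bailey against (Light, Light): payoffs 4, 1 → best response Thorough.
Bailey against (Light, Normal): payoffs 1, 8 → best response Deep.
Bailey against (Normal, Light): payoffs 4, 2 → best response Thorough.
Bailey against (Normal, Normal): payoffs 6, 3 → best response Thorough.
Casey against (None, Thorough): payoffs 1, 2 → best response Normal.
Casey against (None, Deep): payoffs 2, 3 → best response Normal.
Casey against (Light, Thorough): payoffs 7, 2 → best response Light.
Casey against (Light, Deep): payoffs 5, 4 → best response Light.
Casey against (Normal, Thorough): payoffs 9, 6 → best response Light.
Casey against (Normal, Deep): payoffs 3, 8 → best response Normal.
Mutual best responses: (None, Deep, Normal); (Normal, Thorough, Light).

(None, Deep, Normal), (Normal, Thorough, Light)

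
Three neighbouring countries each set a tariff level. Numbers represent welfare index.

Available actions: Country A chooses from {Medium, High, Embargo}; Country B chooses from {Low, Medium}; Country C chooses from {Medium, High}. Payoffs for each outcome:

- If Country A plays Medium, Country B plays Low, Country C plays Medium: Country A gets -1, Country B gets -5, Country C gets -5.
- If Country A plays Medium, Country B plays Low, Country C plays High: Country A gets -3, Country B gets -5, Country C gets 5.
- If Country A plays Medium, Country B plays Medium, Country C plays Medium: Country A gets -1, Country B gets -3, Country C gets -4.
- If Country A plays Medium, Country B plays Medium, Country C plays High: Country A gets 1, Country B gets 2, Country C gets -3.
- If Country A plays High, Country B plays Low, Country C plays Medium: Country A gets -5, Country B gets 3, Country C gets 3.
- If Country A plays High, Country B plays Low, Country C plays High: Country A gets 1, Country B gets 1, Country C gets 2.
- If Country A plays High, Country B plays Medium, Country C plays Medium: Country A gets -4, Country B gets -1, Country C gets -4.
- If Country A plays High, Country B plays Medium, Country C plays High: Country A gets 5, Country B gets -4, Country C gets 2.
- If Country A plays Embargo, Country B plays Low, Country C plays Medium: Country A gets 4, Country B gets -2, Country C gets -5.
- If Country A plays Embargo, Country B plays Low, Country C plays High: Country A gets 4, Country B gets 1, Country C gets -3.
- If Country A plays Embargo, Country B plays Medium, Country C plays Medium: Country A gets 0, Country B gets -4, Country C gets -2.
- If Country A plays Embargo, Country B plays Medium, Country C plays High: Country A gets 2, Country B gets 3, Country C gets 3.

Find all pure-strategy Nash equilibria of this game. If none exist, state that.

Country A against (Low, Medium): payoffs -1, -5, 4 → best response Embargo.
Country A against (Low, High): payoffs -3, 1, 4 → best response Embargo.
Country A against (Medium, Medium): payoffs -1, -4, 0 → best response Embargo.
Country A against (Medium, High): payoffs 1, 5, 2 → best response High.
Country B against (Medium, Medium): payoffs -5, -3 → best response Medium.
Country B against (Medium, High): payoffs -5, 2 → best response Medium.
Country B against (High, Medium): payoffs 3, -1 → best response Low.
Country B against (High, High): payoffs 1, -4 → best response Low.
Country B against (Embargo, Medium): payoffs -2, -4 → best response Low.
Country B against (Embargo, High): payoffs 1, 3 → best response Medium.
Country C against (Medium, Low): payoffs -5, 5 → best response High.
Country C against (Medium, Medium): payoffs -4, -3 → best response High.
Country C against (High, Low): payoffs 3, 2 → best response Medium.
Country C against (High, Medium): payoffs -4, 2 → best response High.
Country C against (Embargo, Low): payoffs -5, -3 → best response High.
Country C against (Embargo, Medium): payoffs -2, 3 → best response High.
No profile is a mutual best response for all players.

This game has no pure Nash equilibrium.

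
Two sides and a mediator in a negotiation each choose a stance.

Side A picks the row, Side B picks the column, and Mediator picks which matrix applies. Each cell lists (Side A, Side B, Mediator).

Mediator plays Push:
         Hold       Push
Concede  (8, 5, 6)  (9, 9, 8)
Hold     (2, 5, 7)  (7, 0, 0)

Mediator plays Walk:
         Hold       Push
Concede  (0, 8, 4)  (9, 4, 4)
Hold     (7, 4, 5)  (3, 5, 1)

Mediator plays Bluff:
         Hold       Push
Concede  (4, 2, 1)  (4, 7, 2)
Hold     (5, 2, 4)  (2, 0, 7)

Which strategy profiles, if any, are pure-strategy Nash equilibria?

Side A against (Hold, Push): payoffs 8, 2 → best response Concede.
Side A against (Hold, Walk): payoffs 0, 7 → best response Hold.
Side A against (Hold, Bluff): payoffs 4, 5 → best response Hold.
Side A against (Push, Push): payoffs 9, 7 → best response Concede.
Side A against (Push, Walk): payoffs 9, 3 → best response Concede.
Side A against (Push, Bluff): payoffs 4, 2 → best response Concede.
Side B against (Concede, Push): payoffs 5, 9 → best response Push.
Side B against (Concede, Walk): payoffs 8, 4 → best response Hold.
Side B against (Concede, Bluff): payoffs 2, 7 → best response Push.
Side B against (Hold, Push): payoffs 5, 0 → best response Hold.
Side B against (Hold, Walk): payoffs 4, 5 → best response Push.
Side B against (Hold, Bluff): payoffs 2, 0 → best response Hold.
Mediator against (Concede, Hold): payoffs 6, 4, 1 → best response Push.
Mediator against (Concede, Push): payoffs 8, 4, 2 → best response Push.
Mediator against (Hold, Hold): payoffs 7, 5, 4 → best response Push.
Mediator against (Hold, Push): payoffs 0, 1, 7 → best response Bluff.
Mutual best responses: (Concede, Push, Push).

(Concede, Push, Push)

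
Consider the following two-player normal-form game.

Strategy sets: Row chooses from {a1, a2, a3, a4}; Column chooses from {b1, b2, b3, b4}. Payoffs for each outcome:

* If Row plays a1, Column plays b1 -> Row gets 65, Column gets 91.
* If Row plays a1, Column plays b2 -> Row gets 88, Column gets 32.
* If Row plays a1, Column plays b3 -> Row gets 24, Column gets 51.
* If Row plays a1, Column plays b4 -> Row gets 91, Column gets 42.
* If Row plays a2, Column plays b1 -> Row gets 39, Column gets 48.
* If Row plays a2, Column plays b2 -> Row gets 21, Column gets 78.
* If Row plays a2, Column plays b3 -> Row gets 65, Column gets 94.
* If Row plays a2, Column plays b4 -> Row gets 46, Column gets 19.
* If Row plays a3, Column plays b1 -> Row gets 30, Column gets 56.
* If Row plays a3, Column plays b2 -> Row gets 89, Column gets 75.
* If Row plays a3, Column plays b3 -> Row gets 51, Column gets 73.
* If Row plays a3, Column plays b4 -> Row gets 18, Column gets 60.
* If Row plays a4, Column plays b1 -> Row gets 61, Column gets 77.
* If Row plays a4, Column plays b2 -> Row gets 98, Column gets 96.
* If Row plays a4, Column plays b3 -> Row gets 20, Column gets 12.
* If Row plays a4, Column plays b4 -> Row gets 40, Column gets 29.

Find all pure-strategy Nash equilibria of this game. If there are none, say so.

Check each profile: it is a Nash equilibrium iff no player can strictly gain by switching unilaterally.
(a1, b1): Row gets 65, best alternative 61; Column gets 91, best alternative 51. No profitable deviation — NE.
(a1, b2): Row can switch to a3 (88 → 89). Not NE.
(a1, b3): Row can switch to a2 (24 → 65). Not NE.
(a1, b4): Column can switch to b1 (42 → 91). Not NE.
(a2, b1): Row can switch to a1 (39 → 65). Not NE.
(a2, b2): Row can switch to a1 (21 → 88). Not NE.
(a2, b3): Row gets 65, best alternative 51; Column gets 94, best alternative 78. No profitable deviation — NE.
(a2, b4): Row can switch to a1 (46 → 91). Not NE.
(a3, b1): Row can switch to a1 (30 → 65). Not NE.
(a3, b2): Row can switch to a4 (89 → 98). Not NE.
(a3, b3): Row can switch to a2 (51 → 65). Not NE.
(a3, b4): Row can switch to a1 (18 → 91). Not NE.
(a4, b1): Row can switch to a1 (61 → 65). Not NE.
(a4, b2): Row gets 98, best alternative 89; Column gets 96, best alternative 77. No profitable deviation — NE.
(a4, b3): Row can switch to a1 (20 → 24). Not NE.
(The remaining 1 profile has a profitable deviation by the same check.)

(a1, b1) and (a2, b3) and (a4, b2)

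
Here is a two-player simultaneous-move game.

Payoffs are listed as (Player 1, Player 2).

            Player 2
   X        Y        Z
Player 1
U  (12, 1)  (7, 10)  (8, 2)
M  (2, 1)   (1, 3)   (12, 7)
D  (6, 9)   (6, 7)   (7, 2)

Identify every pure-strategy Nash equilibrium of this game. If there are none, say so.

(U, Y) and (M, Z)

(U, X): Player 2 can switch to Y (1 → 10). Not NE.
(U, Y): Player 1 gets 7, best alternative 6; Player 2 gets 10, best alternative 2. No profitable deviation — NE.
(U, Z): Player 1 can switch to M (8 → 12). Not NE.
(M, X): Player 1 can switch to U (2 → 12). Not NE.
(M, Y): Player 1 can switch to U (1 → 7). Not NE.
(M, Z): Player 1 gets 12, best alternative 8; Player 2 gets 7, best alternative 3. No profitable deviation — NE.
(D, X): Player 1 can switch to U (6 → 12). Not NE.
(D, Y): Player 1 can switch to U (6 → 7). Not NE.
(D, Z): Player 1 can switch to U (7 → 8). Not NE.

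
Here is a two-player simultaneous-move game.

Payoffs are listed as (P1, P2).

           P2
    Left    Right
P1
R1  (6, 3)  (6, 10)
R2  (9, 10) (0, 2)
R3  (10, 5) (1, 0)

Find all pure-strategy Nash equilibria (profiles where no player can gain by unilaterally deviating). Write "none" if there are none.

(R1, Right), (R3, Left)

P1 against Left: payoffs 6, 9, 10 → best response R3.
P1 against Right: payoffs 6, 0, 1 → best response R1.
P2 against R1: payoffs 3, 10 → best response Right.
P2 against R2: payoffs 10, 2 → best response Left.
P2 against R3: payoffs 5, 0 → best response Left.
Mutual best responses: (R1, Right); (R3, Left).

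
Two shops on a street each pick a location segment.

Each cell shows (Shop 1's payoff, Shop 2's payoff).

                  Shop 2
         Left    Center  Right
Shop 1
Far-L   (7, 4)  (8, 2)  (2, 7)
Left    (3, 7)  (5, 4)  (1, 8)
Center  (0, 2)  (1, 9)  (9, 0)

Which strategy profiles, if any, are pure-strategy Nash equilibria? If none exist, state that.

none

(Far-L, Left): Shop 2 can switch to Right (4 → 7). Not NE.
(Far-L, Center): Shop 2 can switch to Left (2 → 4). Not NE.
(Far-L, Right): Shop 1 can switch to Center (2 → 9). Not NE.
(Left, Left): Shop 1 can switch to Far-L (3 → 7). Not NE.
(Left, Center): Shop 1 can switch to Far-L (5 → 8). Not NE.
(Left, Right): Shop 1 can switch to Far-L (1 → 2). Not NE.
(Center, Left): Shop 1 can switch to Far-L (0 → 7). Not NE.
(Center, Center): Shop 1 can switch to Far-L (1 → 8). Not NE.
(Center, Right): Shop 2 can switch to Left (0 → 2). Not NE.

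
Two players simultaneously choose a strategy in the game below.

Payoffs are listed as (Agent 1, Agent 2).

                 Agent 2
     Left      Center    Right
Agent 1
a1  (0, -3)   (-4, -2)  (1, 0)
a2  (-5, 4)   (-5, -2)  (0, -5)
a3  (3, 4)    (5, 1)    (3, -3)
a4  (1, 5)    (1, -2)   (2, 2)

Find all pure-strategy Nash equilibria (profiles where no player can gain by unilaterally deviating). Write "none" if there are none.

Agent 1 against Left: payoffs 0, -5, 3, 1 → best response a3.
Agent 1 against Center: payoffs -4, -5, 5, 1 → best response a3.
Agent 1 against Right: payoffs 1, 0, 3, 2 → best response a3.
Agent 2 against a1: payoffs -3, -2, 0 → best response Right.
Agent 2 against a2: payoffs 4, -2, -5 → best response Left.
Agent 2 against a3: payoffs 4, 1, -3 → best response Left.
Agent 2 against a4: payoffs 5, -2, 2 → best response Left.
Mutual best responses: (a3, Left).

Pure NE: (a3, Left)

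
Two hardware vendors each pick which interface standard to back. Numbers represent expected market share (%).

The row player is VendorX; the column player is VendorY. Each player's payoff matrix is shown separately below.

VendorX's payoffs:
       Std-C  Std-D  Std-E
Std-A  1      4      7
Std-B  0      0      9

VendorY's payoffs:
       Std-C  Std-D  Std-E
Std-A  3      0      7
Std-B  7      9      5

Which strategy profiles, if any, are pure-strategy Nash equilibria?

There is no pure-strategy Nash equilibrium.

For each player, find the best response to each opponent profile; mutual best responses are the pure NE.
VendorX against Std-C: payoffs 1, 0 → best response Std-A.
VendorX against Std-D: payoffs 4, 0 → best response Std-A.
VendorX against Std-E: payoffs 7, 9 → best response Std-B.
VendorY against Std-A: payoffs 3, 0, 7 → best response Std-E.
VendorY against Std-B: payoffs 7, 9, 5 → best response Std-D.
No profile is a mutual best response for all players.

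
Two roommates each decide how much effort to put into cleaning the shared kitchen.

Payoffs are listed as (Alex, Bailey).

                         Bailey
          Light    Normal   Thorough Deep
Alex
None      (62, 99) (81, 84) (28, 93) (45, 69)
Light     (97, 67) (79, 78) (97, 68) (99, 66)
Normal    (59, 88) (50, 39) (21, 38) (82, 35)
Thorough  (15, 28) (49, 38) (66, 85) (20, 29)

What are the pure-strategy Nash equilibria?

No pure-strategy Nash equilibrium.

For each strategy profile, look for a profitable unilateral deviation.
(None, Light): Alex can switch to Light (62 → 97). Not NE.
(None, Normal): Bailey can switch to Light (84 → 99). Not NE.
(None, Thorough): Alex can switch to Light (28 → 97). Not NE.
(None, Deep): Alex can switch to Light (45 → 99). Not NE.
(Light, Light): Bailey can switch to Normal (67 → 78). Not NE.
(Light, Normal): Alex can switch to None (79 → 81). Not NE.
(Light, Thorough): Bailey can switch to Normal (68 → 78). Not NE.
(Light, Deep): Bailey can switch to Light (66 → 67). Not NE.
(The remaining 8 profiles each have a profitable deviation by the same check.)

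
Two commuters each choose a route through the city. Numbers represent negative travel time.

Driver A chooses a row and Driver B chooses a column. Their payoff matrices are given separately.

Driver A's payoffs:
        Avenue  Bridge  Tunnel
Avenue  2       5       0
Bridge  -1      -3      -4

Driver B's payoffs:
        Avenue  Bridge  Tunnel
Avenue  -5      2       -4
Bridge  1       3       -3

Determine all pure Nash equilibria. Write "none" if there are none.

Driver A against Avenue: payoffs 2, -1 → best response Avenue.
Driver A against Bridge: payoffs 5, -3 → best response Avenue.
Driver A against Tunnel: payoffs 0, -4 → best response Avenue.
Driver B against Avenue: payoffs -5, 2, -4 → best response Bridge.
Driver B against Bridge: payoffs 1, 3, -3 → best response Bridge.
Mutual best responses: (Avenue, Bridge).

Pure NE: (Avenue, Bridge)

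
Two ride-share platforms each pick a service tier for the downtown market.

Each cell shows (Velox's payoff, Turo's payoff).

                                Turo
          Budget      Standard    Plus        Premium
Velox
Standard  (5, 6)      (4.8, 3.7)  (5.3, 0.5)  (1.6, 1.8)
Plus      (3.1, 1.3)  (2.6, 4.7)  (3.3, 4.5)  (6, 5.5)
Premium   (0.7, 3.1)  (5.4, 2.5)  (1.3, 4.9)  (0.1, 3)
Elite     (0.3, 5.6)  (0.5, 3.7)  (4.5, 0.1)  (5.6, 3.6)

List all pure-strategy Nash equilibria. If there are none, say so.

(Standard, Budget): Velox gets 5, best alternative 3.1; Turo gets 6, best alternative 3.7. No profitable deviation — NE.
(Standard, Standard): Velox can switch to Premium (4.8 → 5.4). Not NE.
(Standard, Plus): Turo can switch to Budget (0.5 → 6). Not NE.
(Standard, Premium): Velox can switch to Plus (1.6 → 6). Not NE.
(Plus, Budget): Velox can switch to Standard (3.1 → 5). Not NE.
(Plus, Standard): Velox can switch to Standard (2.6 → 4.8). Not NE.
(Plus, Plus): Velox can switch to Standard (3.3 → 5.3). Not NE.
(Plus, Premium): Velox gets 6, best alternative 5.6; Turo gets 5.5, best alternative 4.7. No profitable deviation — NE.
(Premium, Budget): Velox can switch to Standard (0.7 → 5). Not NE.
(Premium, Standard): Turo can switch to Budget (2.5 → 3.1). Not NE.
(The remaining 6 profiles each have a profitable deviation by the same check.)

The pure Nash equilibria are (Standard, Budget), (Plus, Premium).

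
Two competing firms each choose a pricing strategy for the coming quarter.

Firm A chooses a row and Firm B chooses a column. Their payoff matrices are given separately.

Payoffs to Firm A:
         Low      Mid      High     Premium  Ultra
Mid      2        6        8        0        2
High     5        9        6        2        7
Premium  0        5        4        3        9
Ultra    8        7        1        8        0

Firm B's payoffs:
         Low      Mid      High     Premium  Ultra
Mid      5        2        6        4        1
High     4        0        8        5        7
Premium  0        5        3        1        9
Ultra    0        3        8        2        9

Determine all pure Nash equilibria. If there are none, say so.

(Mid, High) and (Premium, Ultra)

For each strategy profile, look for a profitable unilateral deviation.
(Mid, Low): Firm A can switch to High (2 → 5). Not NE.
(Mid, Mid): Firm A can switch to High (6 → 9). Not NE.
(Mid, High): Firm A gets 8, best alternative 6; Firm B gets 6, best alternative 5. No profitable deviation — NE.
(Mid, Premium): Firm A can switch to High (0 → 2). Not NE.
(Mid, Ultra): Firm A can switch to High (2 → 7). Not NE.
(High, Low): Firm A can switch to Ultra (5 → 8). Not NE.
(High, Mid): Firm B can switch to Low (0 → 4). Not NE.
(High, High): Firm A can switch to Mid (6 → 8). Not NE.
(High, Premium): Firm A can switch to Premium (2 → 3). Not NE.
(Premium, Ultra): Firm A gets 9, best alternative 7; Firm B gets 9, best alternative 5. No profitable deviation — NE.
(The remaining 10 profiles each have a profitable deviation by the same check.)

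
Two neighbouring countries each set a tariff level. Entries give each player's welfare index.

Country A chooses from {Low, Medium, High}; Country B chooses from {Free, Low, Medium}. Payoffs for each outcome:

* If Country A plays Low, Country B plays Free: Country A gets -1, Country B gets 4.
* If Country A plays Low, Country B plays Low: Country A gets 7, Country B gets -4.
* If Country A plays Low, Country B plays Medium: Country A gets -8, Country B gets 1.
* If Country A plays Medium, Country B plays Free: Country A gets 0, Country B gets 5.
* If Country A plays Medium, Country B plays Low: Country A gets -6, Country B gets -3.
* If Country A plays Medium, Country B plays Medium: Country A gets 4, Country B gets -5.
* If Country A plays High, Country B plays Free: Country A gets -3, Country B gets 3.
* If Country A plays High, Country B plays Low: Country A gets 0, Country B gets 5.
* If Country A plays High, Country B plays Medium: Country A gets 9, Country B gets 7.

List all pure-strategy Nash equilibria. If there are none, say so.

(Medium, Free); (High, Medium)

Country A against Free: payoffs -1, 0, -3 → best response Medium.
Country A against Low: payoffs 7, -6, 0 → best response Low.
Country A against Medium: payoffs -8, 4, 9 → best response High.
Country B against Low: payoffs 4, -4, 1 → best response Free.
Country B against Medium: payoffs 5, -3, -5 → best response Free.
Country B against High: payoffs 3, 5, 7 → best response Medium.
Mutual best responses: (Medium, Free); (High, Medium).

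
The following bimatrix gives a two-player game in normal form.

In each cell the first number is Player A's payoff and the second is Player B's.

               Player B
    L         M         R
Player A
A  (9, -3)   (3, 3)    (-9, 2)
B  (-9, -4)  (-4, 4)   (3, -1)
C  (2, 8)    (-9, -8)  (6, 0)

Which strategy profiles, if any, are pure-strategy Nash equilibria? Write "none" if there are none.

Pure NE: (A, M)

Mark each player's best response to every combination of opponents' strategies; a profile where every player is best-responding is a pure Nash equilibrium.
Player A against L: payoffs 9, -9, 2 → best response A.
Player A against M: payoffs 3, -4, -9 → best response A.
Player A against R: payoffs -9, 3, 6 → best response C.
Player B against A: payoffs -3, 3, 2 → best response M.
Player B against B: payoffs -4, 4, -1 → best response M.
Player B against C: payoffs 8, -8, 0 → best response L.
Mutual best responses: (A, M).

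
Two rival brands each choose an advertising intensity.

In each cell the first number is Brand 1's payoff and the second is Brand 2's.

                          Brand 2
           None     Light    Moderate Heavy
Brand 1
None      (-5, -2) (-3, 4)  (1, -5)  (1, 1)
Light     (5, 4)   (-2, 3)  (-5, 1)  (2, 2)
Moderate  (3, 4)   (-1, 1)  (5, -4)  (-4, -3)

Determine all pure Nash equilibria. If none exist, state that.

Pure NE: (Light, None)

(None, None): Brand 1 can switch to Light (-5 → 5). Not NE.
(None, Light): Brand 1 can switch to Light (-3 → -2). Not NE.
(None, Moderate): Brand 1 can switch to Moderate (1 → 5). Not NE.
(None, Heavy): Brand 1 can switch to Light (1 → 2). Not NE.
(Light, None): Brand 1 gets 5, best alternative 3; Brand 2 gets 4, best alternative 3. No profitable deviation — NE.
(Light, Light): Brand 1 can switch to Moderate (-2 → -1). Not NE.
(Light, Moderate): Brand 1 can switch to None (-5 → 1). Not NE.
(The remaining 5 profiles each have a profitable deviation by the same check.)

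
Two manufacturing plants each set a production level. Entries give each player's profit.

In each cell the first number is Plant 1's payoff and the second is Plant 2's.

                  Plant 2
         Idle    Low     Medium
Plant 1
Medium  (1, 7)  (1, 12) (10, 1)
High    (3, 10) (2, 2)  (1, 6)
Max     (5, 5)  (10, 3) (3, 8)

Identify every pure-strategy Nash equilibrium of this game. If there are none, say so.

Mark each player's best response to every combination of opponents' strategies; a profile where every player is best-responding is a pure Nash equilibrium.
Plant 1 against Idle: payoffs 1, 3, 5 → best response Max.
Plant 1 against Low: payoffs 1, 2, 10 → best response Max.
Plant 1 against Medium: payoffs 10, 1, 3 → best response Medium.
Plant 2 against Medium: payoffs 7, 12, 1 → best response Low.
Plant 2 against High: payoffs 10, 2, 6 → best response Idle.
Plant 2 against Max: payoffs 5, 3, 8 → best response Medium.
No profile is a mutual best response for all players.

No pure-strategy Nash equilibrium.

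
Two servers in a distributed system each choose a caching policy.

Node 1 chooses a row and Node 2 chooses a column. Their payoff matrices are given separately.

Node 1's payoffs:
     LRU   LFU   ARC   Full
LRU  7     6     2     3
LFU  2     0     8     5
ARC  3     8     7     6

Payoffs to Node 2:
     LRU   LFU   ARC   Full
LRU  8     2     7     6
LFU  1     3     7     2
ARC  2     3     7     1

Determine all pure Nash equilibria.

(LRU, LRU): Node 1 gets 7, best alternative 3; Node 2 gets 8, best alternative 7. No profitable deviation — NE.
(LRU, LFU): Node 1 can switch to ARC (6 → 8). Not NE.
(LRU, ARC): Node 1 can switch to LFU (2 → 8). Not NE.
(LRU, Full): Node 1 can switch to LFU (3 → 5). Not NE.
(LFU, LRU): Node 1 can switch to LRU (2 → 7). Not NE.
(LFU, LFU): Node 1 can switch to LRU (0 → 6). Not NE.
(LFU, ARC): Node 1 gets 8, best alternative 7; Node 2 gets 7, best alternative 3. No profitable deviation — NE.
(LFU, Full): Node 1 can switch to ARC (5 → 6). Not NE.
(ARC, LRU): Node 1 can switch to LRU (3 → 7). Not NE.
(ARC, LFU): Node 2 can switch to ARC (3 → 7). Not NE.
(The remaining 2 profiles each have a profitable deviation by the same check.)

Pure-strategy Nash equilibria: (LRU, LRU) and (LFU, ARC)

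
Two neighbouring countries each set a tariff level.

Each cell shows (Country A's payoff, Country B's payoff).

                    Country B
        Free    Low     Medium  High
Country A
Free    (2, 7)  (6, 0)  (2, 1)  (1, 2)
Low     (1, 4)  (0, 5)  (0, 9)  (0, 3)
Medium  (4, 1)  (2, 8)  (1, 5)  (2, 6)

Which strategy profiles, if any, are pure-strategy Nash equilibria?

There is no pure-strategy Nash equilibrium.

For each strategy profile, look for a profitable unilateral deviation.
(Free, Free): Country A can switch to Medium (2 → 4). Not NE.
(Free, Low): Country B can switch to Free (0 → 7). Not NE.
(Free, Medium): Country B can switch to Free (1 → 7). Not NE.
(Free, High): Country A can switch to Medium (1 → 2). Not NE.
(Low, Free): Country A can switch to Free (1 → 2). Not NE.
(Low, Low): Country A can switch to Free (0 → 6). Not NE.
(Low, Medium): Country A can switch to Free (0 → 2). Not NE.
(Low, High): Country A can switch to Free (0 → 1). Not NE.
(Medium, Free): Country B can switch to Low (1 → 8). Not NE.
(Medium, Low): Country A can switch to Free (2 → 6). Not NE.
(The remaining 2 profiles each have a profitable deviation by the same check.)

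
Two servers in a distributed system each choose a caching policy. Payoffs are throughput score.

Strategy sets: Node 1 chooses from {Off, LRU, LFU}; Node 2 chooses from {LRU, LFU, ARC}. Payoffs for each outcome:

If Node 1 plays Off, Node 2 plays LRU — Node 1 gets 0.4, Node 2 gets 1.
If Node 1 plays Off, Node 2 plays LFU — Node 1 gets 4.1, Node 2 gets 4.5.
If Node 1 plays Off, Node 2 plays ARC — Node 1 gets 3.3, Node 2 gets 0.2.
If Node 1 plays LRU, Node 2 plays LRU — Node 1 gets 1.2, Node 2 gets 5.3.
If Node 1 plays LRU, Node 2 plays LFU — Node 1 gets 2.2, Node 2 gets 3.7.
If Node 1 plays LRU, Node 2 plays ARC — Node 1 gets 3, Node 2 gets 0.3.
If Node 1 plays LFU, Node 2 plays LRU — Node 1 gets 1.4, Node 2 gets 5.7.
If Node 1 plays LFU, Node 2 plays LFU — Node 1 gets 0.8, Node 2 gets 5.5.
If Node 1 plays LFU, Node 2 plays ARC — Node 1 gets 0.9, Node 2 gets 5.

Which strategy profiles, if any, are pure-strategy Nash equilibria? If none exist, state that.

Pure-strategy Nash equilibria: (Off, LFU) and (LFU, LRU)

Node 1 against LRU: payoffs 0.4, 1.2, 1.4 → best response LFU.
Node 1 against LFU: payoffs 4.1, 2.2, 0.8 → best response Off.
Node 1 against ARC: payoffs 3.3, 3, 0.9 → best response Off.
Node 2 against Off: payoffs 1, 4.5, 0.2 → best response LFU.
Node 2 against LRU: payoffs 5.3, 3.7, 0.3 → best response LRU.
Node 2 against LFU: payoffs 5.7, 5.5, 5 → best response LRU.
Mutual best responses: (Off, LFU); (LFU, LRU).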